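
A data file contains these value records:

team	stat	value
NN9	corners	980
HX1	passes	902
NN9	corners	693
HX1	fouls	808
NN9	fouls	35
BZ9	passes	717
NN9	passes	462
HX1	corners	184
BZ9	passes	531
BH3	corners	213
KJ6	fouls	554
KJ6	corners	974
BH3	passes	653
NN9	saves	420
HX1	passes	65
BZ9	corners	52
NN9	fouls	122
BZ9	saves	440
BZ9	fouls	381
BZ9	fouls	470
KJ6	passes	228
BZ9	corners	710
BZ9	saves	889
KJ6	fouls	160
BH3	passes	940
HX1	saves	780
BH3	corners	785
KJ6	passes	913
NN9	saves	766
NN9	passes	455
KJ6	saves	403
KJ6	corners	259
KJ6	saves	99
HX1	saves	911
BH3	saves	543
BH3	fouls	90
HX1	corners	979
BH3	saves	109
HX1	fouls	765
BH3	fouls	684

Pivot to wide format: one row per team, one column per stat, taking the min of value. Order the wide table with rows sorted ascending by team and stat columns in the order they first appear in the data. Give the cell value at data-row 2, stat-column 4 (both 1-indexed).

440

With rows sorted ascending by team, row 2 is team=BZ9. stat columns in first-appearance order: corners, passes, fouls, saves; column 4 is saves.
Long rows with team=BZ9, stat=saves: min(440, 889) = 440.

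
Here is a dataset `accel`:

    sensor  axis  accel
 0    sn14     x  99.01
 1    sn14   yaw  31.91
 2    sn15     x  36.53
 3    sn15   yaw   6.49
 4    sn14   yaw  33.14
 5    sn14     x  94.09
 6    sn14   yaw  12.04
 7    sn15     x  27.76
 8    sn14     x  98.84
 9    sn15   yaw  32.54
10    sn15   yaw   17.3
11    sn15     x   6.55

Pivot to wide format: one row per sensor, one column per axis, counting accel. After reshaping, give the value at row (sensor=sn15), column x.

Rows with sensor=sn15 and axis=x: accel values are 36.53, 27.76, 6.55.
3 rows match — count = 3.

3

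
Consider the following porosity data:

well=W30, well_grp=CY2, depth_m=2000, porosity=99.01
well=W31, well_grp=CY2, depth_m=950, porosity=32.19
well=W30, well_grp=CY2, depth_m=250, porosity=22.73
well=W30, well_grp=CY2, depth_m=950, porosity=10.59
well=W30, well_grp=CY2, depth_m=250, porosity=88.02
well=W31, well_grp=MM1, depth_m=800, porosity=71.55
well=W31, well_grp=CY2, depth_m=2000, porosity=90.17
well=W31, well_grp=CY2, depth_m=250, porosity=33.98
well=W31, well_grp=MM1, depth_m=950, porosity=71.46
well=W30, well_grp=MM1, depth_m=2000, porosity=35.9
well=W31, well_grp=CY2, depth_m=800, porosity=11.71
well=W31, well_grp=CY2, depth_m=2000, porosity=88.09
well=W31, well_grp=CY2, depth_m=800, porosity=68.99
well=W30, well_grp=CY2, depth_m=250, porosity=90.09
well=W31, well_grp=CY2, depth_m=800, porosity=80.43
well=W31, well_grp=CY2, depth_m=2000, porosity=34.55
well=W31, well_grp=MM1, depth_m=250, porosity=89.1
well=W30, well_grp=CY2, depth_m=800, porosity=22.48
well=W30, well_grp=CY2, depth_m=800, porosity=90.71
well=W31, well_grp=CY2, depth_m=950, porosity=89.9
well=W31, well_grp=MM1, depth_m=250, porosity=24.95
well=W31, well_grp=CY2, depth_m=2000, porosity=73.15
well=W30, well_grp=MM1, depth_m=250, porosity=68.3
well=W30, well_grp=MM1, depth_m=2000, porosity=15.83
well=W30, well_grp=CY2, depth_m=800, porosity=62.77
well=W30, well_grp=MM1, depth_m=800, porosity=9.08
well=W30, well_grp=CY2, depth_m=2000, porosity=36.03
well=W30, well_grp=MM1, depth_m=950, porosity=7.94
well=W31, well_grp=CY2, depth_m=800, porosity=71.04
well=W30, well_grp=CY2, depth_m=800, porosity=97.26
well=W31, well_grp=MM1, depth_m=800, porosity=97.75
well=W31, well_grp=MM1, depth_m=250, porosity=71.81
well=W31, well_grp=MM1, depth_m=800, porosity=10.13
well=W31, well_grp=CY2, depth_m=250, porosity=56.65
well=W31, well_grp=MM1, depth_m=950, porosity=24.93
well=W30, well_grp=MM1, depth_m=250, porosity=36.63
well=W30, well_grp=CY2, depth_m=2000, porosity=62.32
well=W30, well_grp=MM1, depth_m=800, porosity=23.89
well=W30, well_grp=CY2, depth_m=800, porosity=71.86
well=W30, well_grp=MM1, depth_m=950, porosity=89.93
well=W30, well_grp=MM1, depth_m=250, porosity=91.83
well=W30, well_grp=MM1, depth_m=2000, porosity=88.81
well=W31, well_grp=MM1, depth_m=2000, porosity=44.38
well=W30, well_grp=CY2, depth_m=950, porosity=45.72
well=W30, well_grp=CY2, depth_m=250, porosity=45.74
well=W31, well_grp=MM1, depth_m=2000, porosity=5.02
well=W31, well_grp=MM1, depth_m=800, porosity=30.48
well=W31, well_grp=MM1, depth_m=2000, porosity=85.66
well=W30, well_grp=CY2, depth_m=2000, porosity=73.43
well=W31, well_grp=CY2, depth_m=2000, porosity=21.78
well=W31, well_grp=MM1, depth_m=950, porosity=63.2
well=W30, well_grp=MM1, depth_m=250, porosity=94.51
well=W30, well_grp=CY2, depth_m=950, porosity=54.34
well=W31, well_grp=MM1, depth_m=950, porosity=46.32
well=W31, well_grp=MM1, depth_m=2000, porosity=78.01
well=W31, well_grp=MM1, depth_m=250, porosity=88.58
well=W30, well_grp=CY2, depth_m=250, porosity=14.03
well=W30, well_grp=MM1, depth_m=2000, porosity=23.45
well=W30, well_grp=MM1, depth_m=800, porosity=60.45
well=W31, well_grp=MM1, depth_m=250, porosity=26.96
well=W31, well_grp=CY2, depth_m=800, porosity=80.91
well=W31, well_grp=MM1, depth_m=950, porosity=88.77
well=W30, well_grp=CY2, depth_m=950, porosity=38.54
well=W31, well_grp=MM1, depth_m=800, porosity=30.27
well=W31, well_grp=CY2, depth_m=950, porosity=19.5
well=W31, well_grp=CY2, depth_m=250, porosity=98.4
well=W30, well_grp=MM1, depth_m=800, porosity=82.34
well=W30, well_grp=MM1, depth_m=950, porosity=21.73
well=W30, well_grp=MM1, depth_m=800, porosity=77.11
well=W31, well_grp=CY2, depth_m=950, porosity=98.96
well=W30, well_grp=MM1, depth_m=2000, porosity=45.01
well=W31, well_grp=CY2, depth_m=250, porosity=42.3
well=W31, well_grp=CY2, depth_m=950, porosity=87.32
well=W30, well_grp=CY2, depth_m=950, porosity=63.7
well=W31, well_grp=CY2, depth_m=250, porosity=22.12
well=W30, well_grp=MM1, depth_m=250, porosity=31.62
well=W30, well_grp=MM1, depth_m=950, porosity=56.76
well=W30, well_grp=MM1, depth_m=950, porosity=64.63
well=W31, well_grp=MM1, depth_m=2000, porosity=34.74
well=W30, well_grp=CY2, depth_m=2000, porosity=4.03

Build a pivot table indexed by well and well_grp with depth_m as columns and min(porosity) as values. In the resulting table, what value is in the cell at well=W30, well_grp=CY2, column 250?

14.03

Rows with well=W30, well_grp=CY2 and depth_m=250: porosity values are 22.73, 88.02, 90.09, 45.74, 14.03.
min(22.73, 88.02, 90.09, 45.74, 14.03) = 14.03.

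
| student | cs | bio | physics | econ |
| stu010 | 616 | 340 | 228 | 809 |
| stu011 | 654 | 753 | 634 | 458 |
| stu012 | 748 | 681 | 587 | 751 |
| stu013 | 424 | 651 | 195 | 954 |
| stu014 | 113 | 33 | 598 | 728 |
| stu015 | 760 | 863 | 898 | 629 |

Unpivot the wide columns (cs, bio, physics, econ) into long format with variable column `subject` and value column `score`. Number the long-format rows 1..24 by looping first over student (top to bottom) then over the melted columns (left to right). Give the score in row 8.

24 rows total (6 × 4). Row 8: index ⌊(8-1)/4⌋ = 1 into student → stu011; (8-1) mod 4 = 3 into the melted columns → econ.
So row 8 is (stu011, econ, 458); score = 458.

458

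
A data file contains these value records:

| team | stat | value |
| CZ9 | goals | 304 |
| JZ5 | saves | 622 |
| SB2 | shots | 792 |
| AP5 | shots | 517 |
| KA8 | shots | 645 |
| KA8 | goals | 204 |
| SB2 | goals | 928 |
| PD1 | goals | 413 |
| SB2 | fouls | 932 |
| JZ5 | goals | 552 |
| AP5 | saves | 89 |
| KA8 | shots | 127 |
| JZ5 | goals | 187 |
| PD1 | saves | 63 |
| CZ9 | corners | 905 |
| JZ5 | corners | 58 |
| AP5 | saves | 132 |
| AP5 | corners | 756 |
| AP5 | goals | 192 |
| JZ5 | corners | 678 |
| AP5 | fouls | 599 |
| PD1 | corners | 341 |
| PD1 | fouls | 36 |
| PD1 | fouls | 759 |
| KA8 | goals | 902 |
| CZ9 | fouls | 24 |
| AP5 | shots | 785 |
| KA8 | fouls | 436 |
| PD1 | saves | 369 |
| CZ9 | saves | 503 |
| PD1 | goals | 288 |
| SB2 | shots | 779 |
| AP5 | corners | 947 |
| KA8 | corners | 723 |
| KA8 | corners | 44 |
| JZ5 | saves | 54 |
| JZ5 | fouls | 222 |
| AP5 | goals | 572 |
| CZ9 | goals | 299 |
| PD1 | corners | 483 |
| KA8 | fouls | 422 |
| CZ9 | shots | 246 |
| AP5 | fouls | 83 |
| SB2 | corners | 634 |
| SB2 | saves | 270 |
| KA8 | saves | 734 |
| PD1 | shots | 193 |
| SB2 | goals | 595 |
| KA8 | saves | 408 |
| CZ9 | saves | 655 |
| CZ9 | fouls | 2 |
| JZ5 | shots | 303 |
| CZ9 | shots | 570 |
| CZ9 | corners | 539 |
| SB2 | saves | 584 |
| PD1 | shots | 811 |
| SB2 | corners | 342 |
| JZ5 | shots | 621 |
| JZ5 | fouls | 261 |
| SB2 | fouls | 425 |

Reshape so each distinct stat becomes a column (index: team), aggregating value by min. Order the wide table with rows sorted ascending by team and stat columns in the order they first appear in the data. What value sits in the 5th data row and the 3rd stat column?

With rows sorted ascending by team, row 5 is team=PD1. stat columns in first-appearance order: goals, saves, shots, fouls, corners; column 3 is shots.
Long rows with team=PD1, stat=shots: min(193, 811) = 193.

193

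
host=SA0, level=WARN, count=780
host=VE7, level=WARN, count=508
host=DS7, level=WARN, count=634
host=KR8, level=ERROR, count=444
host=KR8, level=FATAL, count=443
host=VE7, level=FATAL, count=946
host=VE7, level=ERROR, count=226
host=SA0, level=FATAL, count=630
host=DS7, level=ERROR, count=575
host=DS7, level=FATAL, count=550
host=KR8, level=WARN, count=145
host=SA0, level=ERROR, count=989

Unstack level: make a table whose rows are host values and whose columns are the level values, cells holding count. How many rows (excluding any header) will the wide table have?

4 distinct host values → 4 rows.

4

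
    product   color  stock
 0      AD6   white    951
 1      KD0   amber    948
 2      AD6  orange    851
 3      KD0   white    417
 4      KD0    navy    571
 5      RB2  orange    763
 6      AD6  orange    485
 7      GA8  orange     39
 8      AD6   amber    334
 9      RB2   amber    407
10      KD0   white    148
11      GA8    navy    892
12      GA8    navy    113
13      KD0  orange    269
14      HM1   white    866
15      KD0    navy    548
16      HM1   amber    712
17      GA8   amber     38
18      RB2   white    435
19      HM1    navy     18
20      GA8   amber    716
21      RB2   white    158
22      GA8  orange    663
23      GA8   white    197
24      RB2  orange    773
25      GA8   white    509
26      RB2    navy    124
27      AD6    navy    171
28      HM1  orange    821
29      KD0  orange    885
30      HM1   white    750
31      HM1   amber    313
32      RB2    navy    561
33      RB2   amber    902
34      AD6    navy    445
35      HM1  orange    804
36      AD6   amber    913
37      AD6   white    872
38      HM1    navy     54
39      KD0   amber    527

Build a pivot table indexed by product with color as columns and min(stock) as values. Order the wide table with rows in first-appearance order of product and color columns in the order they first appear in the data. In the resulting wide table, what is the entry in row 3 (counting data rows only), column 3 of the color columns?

763

With rows in first-appearance order of product, row 3 is product=RB2. color columns in first-appearance order: white, amber, orange, navy; column 3 is orange.
Long rows with product=RB2, color=orange: min(763, 773) = 763.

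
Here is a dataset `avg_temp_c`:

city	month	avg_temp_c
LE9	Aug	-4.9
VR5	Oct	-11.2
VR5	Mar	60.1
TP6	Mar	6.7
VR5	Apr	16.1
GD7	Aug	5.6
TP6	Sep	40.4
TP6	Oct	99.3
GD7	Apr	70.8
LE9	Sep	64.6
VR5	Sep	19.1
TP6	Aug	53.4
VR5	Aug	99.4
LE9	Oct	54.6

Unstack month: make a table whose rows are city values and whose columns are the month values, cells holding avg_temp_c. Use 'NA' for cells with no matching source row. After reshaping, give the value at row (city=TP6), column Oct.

99.3

The long row with city=TP6, month=Oct has avg_temp_c=99.3.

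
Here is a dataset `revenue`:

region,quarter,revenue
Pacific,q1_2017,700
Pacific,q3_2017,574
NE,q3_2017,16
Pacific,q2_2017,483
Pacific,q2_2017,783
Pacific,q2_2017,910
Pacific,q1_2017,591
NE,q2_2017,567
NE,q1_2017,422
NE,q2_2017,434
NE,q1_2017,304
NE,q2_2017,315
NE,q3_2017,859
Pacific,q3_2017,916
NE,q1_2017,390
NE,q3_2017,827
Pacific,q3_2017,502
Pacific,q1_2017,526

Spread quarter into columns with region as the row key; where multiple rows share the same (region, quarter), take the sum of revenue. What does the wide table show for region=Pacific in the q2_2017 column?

Rows with region=Pacific and quarter=q2_2017: revenue values are 483, 783, 910.
483 + 783 + 910 = 2176.

2176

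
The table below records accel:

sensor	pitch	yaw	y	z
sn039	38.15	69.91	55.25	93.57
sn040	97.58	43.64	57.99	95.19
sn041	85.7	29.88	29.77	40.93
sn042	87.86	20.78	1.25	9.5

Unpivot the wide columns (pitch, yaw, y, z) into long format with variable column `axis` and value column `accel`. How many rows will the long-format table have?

16

4 sensor values × 4 melted columns = 16 rows.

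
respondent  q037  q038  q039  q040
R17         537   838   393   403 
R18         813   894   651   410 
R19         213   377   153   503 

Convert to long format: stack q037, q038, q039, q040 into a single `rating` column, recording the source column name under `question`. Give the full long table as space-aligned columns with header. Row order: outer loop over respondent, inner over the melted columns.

Each (respondent, column) pair becomes one row: 3 × 4 = 12 rows.
For example, (R17, q037) → rating=537.

respondent  question  rating
R17         q037      537   
R17         q038      838   
R17         q039      393   
R17         q040      403   
R18         q037      813   
R18         q038      894   
R18         q039      651   
R18         q040      410   
R19         q037      213   
R19         q038      377   
R19         q039      153   
R19         q040      503   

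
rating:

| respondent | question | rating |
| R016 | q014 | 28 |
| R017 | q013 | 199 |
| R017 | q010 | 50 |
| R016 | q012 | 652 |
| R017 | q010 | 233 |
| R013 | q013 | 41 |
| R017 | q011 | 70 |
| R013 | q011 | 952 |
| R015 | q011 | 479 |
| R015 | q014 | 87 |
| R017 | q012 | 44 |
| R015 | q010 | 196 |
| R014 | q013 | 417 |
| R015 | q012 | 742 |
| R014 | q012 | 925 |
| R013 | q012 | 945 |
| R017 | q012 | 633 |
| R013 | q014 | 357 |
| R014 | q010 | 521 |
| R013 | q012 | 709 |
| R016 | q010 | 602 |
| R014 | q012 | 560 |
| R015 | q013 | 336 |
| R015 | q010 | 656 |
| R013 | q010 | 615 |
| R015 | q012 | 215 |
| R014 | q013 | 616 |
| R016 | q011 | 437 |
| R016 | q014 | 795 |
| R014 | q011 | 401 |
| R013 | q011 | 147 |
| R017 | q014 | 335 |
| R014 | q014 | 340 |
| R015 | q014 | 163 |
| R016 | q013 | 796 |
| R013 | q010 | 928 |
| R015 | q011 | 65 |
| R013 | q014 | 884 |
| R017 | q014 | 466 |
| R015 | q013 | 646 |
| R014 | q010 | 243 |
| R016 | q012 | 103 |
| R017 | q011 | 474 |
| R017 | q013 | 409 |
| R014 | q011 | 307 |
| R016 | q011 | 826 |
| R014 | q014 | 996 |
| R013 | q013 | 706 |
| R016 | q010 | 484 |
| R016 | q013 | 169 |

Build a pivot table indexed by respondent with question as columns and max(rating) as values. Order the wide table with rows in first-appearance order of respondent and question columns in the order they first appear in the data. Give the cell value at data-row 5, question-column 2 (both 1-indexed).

616

With rows in first-appearance order of respondent, row 5 is respondent=R014. question columns in first-appearance order: q014, q013, q010, q012, q011; column 2 is q013.
Long rows with respondent=R014, question=q013: max(417, 616) = 616.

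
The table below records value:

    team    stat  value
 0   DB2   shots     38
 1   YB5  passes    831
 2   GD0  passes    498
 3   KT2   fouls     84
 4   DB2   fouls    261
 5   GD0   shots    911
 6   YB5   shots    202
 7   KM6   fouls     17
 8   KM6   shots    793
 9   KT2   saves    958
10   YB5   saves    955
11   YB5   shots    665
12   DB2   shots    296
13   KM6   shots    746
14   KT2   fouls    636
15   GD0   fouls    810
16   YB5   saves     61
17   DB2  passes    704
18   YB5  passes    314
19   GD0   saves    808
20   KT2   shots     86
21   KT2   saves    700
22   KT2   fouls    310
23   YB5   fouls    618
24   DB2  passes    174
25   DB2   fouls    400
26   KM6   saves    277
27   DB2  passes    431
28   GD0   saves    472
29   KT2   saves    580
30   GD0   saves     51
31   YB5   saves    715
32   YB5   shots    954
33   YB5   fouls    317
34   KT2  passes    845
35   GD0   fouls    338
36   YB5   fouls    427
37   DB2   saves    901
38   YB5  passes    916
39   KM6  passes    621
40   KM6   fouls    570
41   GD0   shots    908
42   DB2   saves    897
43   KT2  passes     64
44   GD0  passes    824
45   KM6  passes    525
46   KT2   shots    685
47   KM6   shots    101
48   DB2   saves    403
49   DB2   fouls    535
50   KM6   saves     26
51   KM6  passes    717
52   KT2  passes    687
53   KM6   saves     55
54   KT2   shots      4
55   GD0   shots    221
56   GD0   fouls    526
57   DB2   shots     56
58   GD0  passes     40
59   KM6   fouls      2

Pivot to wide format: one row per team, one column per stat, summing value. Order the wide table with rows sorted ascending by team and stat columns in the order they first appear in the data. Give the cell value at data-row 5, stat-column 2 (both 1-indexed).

2061

With rows sorted ascending by team, row 5 is team=YB5. stat columns in first-appearance order: shots, passes, fouls, saves; column 2 is passes.
Long rows with team=YB5, stat=passes: 831 + 314 + 916 = 2061.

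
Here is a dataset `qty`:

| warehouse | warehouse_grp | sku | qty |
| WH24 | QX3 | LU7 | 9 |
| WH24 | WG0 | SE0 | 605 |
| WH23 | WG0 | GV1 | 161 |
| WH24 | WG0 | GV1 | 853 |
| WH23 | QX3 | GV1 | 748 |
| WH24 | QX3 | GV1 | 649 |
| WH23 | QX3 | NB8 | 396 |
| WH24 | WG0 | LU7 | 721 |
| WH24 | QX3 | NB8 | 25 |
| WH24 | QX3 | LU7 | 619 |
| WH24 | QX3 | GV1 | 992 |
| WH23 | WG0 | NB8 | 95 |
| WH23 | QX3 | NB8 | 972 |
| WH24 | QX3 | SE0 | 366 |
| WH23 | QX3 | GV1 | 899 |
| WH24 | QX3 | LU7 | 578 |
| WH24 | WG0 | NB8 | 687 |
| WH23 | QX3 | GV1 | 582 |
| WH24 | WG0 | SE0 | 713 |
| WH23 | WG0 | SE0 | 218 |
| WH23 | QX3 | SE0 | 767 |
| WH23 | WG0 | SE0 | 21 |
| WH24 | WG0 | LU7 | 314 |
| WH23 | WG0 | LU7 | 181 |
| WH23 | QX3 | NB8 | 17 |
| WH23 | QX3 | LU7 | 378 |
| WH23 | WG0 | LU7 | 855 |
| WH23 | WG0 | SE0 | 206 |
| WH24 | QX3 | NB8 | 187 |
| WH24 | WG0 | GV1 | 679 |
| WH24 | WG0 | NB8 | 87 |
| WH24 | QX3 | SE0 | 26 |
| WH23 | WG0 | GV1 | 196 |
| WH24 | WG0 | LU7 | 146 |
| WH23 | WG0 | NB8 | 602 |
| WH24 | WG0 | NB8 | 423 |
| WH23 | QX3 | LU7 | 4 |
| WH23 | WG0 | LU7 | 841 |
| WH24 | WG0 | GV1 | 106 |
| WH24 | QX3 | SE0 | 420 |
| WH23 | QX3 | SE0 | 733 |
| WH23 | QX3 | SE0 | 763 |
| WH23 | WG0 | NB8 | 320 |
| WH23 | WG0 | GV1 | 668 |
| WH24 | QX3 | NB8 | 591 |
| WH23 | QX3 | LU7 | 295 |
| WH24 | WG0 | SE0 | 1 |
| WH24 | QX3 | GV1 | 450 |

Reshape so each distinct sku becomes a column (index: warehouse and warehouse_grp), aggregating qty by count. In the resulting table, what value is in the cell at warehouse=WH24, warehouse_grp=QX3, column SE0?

Rows with warehouse=WH24, warehouse_grp=QX3 and sku=SE0: qty values are 366, 26, 420.
3 rows match — count = 3.

3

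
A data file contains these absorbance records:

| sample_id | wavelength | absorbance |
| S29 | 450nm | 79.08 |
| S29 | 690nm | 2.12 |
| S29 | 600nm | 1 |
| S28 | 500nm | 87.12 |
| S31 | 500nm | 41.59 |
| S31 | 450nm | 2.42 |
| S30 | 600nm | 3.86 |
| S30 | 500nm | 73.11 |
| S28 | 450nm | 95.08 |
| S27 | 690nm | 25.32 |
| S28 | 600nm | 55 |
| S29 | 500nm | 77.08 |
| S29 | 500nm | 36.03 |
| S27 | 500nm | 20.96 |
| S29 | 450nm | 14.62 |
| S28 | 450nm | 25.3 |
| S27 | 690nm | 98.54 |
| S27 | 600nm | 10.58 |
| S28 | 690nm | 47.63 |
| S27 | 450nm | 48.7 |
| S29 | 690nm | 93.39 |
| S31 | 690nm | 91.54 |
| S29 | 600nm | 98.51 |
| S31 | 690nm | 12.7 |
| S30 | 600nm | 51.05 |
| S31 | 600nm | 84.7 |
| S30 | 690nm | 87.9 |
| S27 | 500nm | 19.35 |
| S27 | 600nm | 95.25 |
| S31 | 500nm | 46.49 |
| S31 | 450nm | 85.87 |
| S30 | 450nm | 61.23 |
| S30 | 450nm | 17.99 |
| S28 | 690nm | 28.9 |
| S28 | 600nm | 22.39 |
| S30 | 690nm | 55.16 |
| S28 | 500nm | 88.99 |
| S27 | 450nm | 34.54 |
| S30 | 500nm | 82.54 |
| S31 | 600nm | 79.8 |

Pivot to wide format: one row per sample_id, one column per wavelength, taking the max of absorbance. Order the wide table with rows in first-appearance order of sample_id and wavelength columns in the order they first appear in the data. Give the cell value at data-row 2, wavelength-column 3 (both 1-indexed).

55

With rows in first-appearance order of sample_id, row 2 is sample_id=S28. wavelength columns in first-appearance order: 450nm, 690nm, 600nm, 500nm; column 3 is 600nm.
Long rows with sample_id=S28, wavelength=600nm: max(55, 22.39) = 55.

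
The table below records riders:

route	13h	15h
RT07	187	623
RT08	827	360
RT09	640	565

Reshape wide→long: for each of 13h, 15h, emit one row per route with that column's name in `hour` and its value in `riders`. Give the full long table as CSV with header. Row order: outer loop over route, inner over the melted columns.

route,hour,riders
RT07,13h,187
RT07,15h,623
RT08,13h,827
RT08,15h,360
RT09,13h,640
RT09,15h,565

Each (route, column) pair becomes one row: 3 × 2 = 6 rows.
For example, (RT07, 13h) → riders=187.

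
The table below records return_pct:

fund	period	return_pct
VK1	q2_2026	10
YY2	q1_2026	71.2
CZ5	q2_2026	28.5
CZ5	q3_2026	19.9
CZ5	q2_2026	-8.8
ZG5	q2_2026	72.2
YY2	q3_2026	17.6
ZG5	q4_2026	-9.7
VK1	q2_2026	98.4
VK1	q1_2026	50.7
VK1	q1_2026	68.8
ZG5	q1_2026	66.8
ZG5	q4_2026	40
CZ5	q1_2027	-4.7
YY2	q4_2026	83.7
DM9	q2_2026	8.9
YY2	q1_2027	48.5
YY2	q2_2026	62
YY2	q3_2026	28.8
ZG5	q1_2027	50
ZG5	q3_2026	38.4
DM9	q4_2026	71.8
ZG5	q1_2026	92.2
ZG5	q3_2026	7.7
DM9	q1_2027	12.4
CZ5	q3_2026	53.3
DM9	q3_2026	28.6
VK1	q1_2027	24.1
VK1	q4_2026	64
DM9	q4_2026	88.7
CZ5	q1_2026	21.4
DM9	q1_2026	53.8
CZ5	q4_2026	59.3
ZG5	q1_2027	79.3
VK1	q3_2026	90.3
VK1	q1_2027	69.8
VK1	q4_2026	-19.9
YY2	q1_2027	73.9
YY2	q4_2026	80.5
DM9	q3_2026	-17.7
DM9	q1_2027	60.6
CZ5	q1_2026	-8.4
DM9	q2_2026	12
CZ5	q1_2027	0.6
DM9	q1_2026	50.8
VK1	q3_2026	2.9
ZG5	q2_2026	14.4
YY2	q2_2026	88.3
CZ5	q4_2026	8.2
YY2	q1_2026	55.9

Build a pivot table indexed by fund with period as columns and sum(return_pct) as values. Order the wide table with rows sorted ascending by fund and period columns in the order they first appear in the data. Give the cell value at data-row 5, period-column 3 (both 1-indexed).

With rows sorted ascending by fund, row 5 is fund=ZG5. period columns in first-appearance order: q2_2026, q1_2026, q3_2026, q4_2026, q1_2027; column 3 is q3_2026.
Long rows with fund=ZG5, period=q3_2026: 38.4 + 7.7 = 46.1.

46.1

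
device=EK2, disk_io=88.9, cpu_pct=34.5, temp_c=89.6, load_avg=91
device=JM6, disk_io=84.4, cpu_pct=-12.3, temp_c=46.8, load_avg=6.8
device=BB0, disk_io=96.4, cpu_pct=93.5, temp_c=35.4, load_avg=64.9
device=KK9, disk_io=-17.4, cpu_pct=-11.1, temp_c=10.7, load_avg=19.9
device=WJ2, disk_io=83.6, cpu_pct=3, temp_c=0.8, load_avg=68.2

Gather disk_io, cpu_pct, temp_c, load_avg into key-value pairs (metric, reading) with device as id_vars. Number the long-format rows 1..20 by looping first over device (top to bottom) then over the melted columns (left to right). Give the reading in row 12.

20 rows total (5 × 4). Row 12: index ⌊(12-1)/4⌋ = 2 into device → BB0; (12-1) mod 4 = 3 into the melted columns → load_avg.
So row 12 is (BB0, load_avg, 64.9); reading = 64.9.

64.9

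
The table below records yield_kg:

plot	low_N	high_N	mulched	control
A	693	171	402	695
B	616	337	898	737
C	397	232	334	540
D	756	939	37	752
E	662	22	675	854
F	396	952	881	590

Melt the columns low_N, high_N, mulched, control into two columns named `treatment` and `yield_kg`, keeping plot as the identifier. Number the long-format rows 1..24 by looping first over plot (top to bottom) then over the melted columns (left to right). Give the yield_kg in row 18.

22

24 rows total (6 × 4). Row 18: index ⌊(18-1)/4⌋ = 4 into plot → E; (18-1) mod 4 = 1 into the melted columns → high_N.
So row 18 is (E, high_N, 22); yield_kg = 22.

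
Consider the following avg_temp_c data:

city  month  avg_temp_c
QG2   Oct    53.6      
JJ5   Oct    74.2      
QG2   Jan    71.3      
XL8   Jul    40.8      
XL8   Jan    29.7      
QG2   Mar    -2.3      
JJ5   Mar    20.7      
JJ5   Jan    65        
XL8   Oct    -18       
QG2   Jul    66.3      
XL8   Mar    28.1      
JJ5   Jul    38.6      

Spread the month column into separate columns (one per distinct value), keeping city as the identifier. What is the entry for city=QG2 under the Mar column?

-2.3

Wide layout: rows indexed by city, columns are the 4 distinct month values (Oct, Jan, Jul, Mar).
Cell (city=QG2, month=Mar) draws from the long row where city=QG2 and month=Mar, which has avg_temp_c=-2.3.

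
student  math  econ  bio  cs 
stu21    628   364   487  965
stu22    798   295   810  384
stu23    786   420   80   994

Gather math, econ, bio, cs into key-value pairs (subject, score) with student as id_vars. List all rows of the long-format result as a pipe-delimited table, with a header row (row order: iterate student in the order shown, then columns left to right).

Each (student, column) pair becomes one row: 3 × 4 = 12 rows.
For example, (stu21, math) → score=628.

| student | subject | score |
| stu21 | math | 628 |
| stu21 | econ | 364 |
| stu21 | bio | 487 |
| stu21 | cs | 965 |
| stu22 | math | 798 |
| stu22 | econ | 295 |
| stu22 | bio | 810 |
| stu22 | cs | 384 |
| stu23 | math | 786 |
| stu23 | econ | 420 |
| stu23 | bio | 80 |
| stu23 | cs | 994 |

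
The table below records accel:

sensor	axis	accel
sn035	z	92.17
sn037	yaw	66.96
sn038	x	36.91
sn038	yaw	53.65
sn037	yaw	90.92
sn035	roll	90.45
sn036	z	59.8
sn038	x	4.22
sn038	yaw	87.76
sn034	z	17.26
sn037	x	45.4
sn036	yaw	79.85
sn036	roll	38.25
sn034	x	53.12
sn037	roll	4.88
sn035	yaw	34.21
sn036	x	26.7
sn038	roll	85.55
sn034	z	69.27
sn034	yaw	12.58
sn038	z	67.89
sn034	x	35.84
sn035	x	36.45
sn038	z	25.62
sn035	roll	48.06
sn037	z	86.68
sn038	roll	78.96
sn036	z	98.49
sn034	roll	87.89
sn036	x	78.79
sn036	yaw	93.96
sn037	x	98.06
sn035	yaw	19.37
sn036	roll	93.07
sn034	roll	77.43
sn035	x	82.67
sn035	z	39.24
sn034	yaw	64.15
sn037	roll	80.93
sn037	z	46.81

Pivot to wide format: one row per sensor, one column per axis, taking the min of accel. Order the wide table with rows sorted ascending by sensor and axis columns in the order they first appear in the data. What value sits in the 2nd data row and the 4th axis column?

48.06

With rows sorted ascending by sensor, row 2 is sensor=sn035. axis columns in first-appearance order: z, yaw, x, roll; column 4 is roll.
Long rows with sensor=sn035, axis=roll: min(90.45, 48.06) = 48.06.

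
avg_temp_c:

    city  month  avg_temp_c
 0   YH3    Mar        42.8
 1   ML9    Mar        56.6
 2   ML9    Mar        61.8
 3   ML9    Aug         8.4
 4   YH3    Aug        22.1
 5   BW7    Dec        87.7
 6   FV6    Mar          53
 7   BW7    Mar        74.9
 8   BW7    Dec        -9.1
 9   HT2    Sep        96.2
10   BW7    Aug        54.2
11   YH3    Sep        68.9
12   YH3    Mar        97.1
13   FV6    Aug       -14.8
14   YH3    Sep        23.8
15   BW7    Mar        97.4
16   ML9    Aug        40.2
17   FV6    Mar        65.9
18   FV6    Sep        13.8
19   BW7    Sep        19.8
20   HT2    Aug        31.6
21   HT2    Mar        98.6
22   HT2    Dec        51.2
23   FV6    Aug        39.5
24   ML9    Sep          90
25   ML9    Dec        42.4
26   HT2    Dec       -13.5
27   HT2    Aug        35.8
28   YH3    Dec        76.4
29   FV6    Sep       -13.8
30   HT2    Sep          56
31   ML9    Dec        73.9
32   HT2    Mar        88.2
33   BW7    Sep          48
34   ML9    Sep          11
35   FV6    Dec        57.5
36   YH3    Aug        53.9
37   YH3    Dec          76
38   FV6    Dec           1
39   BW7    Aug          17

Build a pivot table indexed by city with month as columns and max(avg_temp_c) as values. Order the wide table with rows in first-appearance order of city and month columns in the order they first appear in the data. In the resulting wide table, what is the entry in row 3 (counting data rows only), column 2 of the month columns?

54.2

With rows in first-appearance order of city, row 3 is city=BW7. month columns in first-appearance order: Mar, Aug, Dec, Sep; column 2 is Aug.
Long rows with city=BW7, month=Aug: max(54.2, 17) = 54.2.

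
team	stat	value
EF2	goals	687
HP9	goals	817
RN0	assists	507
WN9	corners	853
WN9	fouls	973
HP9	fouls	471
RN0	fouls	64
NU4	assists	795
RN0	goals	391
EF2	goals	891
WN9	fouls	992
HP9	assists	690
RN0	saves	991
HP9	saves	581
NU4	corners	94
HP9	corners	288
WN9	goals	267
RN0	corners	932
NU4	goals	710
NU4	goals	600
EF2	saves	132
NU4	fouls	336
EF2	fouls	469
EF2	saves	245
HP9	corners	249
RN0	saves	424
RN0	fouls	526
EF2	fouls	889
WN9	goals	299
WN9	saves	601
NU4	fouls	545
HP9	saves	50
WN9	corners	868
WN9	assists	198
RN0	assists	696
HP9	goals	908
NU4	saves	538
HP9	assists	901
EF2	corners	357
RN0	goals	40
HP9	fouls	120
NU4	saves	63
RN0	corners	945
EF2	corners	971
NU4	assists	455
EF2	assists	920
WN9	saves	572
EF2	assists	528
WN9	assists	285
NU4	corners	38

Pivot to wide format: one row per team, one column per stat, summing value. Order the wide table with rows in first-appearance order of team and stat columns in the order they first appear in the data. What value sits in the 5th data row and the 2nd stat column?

With rows in first-appearance order of team, row 5 is team=NU4. stat columns in first-appearance order: goals, assists, corners, fouls, saves; column 2 is assists.
Long rows with team=NU4, stat=assists: 795 + 455 = 1250.

1250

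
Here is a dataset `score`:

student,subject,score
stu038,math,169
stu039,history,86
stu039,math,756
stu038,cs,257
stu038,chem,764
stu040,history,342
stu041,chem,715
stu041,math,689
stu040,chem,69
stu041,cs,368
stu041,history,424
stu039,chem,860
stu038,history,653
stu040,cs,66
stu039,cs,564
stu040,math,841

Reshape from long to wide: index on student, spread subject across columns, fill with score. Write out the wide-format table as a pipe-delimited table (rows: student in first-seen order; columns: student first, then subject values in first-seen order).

| student | math | history | cs | chem |
| stu038 | 169 | 653 | 257 | 764 |
| stu039 | 756 | 86 | 564 | 860 |
| stu040 | 841 | 342 | 66 | 69 |
| stu041 | 689 | 424 | 368 | 715 |

Columns: student plus the 4 distinct subject values (math, history, cs, chem).
For example, row stu038 column math takes score=169 from the long row (stu038, math).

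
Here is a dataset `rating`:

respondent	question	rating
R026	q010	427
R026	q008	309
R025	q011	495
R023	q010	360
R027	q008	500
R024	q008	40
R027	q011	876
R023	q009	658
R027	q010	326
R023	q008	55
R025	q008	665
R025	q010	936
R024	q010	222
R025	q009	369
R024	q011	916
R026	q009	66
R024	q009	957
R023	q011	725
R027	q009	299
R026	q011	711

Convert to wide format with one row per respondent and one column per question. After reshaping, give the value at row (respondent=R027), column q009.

Wide layout: rows indexed by respondent, columns are the 4 distinct question values (q010, q008, q011, q009).
Cell (respondent=R027, question=q009) draws from the long row where respondent=R027 and question=q009, which has rating=299.

299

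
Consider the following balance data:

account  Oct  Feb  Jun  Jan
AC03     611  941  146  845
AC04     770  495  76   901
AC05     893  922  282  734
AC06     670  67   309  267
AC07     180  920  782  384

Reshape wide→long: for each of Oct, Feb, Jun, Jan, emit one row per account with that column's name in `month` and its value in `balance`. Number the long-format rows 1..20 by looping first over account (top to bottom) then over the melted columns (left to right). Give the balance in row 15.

20 rows total (5 × 4). Row 15: index ⌊(15-1)/4⌋ = 3 into account → AC06; (15-1) mod 4 = 2 into the melted columns → Jun.
So row 15 is (AC06, Jun, 309); balance = 309.

309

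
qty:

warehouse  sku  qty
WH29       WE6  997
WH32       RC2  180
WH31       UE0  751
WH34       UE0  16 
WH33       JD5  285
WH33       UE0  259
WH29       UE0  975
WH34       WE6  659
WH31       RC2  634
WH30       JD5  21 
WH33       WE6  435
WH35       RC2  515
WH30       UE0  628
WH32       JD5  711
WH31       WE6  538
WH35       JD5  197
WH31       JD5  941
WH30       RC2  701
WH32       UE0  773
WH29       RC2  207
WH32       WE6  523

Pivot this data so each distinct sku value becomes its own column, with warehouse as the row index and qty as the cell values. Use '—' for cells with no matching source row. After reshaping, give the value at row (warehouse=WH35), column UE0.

No long-format row has warehouse=WH35 and sku=UE0, so the cell is —.

—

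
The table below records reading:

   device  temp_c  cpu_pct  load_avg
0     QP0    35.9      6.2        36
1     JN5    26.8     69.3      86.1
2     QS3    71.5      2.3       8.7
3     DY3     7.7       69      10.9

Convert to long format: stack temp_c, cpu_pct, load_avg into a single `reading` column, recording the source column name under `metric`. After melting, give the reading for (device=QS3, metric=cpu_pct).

2.3

Unpivoting turns each (device, wide-column) pair into one long row.
The wide cell at row QS3, column cpu_pct holds 2.3, so the long row (QS3, cpu_pct) has reading=2.3.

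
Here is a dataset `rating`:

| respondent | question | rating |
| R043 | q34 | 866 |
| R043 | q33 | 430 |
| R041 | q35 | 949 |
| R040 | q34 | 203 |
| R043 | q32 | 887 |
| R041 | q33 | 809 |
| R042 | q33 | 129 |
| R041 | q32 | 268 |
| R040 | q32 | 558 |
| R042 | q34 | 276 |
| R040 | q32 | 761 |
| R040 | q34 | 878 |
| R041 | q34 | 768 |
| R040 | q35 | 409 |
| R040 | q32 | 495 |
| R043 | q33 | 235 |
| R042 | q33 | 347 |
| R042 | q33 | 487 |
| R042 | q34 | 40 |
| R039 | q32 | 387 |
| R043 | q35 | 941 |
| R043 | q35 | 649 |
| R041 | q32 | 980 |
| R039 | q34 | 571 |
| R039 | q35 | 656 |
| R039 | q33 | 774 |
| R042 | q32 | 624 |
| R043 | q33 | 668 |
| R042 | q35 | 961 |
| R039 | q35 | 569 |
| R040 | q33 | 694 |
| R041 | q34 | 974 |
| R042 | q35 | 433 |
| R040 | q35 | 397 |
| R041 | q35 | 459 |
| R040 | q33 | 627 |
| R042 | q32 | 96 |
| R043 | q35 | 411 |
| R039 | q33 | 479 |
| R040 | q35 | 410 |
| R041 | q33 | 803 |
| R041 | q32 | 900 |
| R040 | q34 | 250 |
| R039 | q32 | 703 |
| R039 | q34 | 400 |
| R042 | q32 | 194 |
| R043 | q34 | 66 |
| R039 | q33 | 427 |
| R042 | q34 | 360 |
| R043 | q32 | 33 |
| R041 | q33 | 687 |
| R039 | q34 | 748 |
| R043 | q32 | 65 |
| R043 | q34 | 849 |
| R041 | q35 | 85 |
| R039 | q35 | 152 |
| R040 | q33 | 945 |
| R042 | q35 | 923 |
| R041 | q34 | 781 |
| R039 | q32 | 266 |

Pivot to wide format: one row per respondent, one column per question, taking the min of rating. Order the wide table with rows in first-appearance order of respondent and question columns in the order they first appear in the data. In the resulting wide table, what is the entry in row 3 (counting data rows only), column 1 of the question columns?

With rows in first-appearance order of respondent, row 3 is respondent=R040. question columns in first-appearance order: q34, q33, q35, q32; column 1 is q34.
Long rows with respondent=R040, question=q34: min(203, 878, 250) = 203.

203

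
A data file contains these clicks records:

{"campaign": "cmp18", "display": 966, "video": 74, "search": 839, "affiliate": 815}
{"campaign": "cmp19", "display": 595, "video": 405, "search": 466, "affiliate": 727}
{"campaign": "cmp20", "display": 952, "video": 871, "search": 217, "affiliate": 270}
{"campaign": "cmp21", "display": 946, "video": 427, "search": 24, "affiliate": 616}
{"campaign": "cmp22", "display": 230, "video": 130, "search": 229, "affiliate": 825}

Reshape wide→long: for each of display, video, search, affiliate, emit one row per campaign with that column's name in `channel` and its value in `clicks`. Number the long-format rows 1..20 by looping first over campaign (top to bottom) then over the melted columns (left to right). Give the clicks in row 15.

24

20 rows total (5 × 4). Row 15: index ⌊(15-1)/4⌋ = 3 into campaign → cmp21; (15-1) mod 4 = 2 into the melted columns → search.
So row 15 is (cmp21, search, 24); clicks = 24.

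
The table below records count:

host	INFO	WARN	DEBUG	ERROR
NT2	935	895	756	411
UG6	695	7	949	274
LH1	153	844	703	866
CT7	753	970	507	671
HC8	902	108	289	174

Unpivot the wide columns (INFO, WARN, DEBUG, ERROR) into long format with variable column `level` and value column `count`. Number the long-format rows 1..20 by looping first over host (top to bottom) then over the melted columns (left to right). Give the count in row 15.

507

20 rows total (5 × 4). Row 15: index ⌊(15-1)/4⌋ = 3 into host → CT7; (15-1) mod 4 = 2 into the melted columns → DEBUG.
So row 15 is (CT7, DEBUG, 507); count = 507.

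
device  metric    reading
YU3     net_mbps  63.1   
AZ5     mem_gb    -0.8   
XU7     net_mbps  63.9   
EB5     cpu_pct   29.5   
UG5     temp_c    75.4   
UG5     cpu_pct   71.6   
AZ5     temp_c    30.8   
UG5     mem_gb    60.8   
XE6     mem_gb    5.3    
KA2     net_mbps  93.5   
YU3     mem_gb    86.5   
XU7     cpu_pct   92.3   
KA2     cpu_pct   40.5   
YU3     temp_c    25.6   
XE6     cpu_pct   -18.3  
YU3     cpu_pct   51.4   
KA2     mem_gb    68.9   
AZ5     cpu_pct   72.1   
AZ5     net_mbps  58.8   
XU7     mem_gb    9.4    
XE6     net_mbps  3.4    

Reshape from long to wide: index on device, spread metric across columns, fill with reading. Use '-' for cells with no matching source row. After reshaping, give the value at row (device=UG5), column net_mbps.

-

No long-format row has device=UG5 and metric=net_mbps, so the cell is -.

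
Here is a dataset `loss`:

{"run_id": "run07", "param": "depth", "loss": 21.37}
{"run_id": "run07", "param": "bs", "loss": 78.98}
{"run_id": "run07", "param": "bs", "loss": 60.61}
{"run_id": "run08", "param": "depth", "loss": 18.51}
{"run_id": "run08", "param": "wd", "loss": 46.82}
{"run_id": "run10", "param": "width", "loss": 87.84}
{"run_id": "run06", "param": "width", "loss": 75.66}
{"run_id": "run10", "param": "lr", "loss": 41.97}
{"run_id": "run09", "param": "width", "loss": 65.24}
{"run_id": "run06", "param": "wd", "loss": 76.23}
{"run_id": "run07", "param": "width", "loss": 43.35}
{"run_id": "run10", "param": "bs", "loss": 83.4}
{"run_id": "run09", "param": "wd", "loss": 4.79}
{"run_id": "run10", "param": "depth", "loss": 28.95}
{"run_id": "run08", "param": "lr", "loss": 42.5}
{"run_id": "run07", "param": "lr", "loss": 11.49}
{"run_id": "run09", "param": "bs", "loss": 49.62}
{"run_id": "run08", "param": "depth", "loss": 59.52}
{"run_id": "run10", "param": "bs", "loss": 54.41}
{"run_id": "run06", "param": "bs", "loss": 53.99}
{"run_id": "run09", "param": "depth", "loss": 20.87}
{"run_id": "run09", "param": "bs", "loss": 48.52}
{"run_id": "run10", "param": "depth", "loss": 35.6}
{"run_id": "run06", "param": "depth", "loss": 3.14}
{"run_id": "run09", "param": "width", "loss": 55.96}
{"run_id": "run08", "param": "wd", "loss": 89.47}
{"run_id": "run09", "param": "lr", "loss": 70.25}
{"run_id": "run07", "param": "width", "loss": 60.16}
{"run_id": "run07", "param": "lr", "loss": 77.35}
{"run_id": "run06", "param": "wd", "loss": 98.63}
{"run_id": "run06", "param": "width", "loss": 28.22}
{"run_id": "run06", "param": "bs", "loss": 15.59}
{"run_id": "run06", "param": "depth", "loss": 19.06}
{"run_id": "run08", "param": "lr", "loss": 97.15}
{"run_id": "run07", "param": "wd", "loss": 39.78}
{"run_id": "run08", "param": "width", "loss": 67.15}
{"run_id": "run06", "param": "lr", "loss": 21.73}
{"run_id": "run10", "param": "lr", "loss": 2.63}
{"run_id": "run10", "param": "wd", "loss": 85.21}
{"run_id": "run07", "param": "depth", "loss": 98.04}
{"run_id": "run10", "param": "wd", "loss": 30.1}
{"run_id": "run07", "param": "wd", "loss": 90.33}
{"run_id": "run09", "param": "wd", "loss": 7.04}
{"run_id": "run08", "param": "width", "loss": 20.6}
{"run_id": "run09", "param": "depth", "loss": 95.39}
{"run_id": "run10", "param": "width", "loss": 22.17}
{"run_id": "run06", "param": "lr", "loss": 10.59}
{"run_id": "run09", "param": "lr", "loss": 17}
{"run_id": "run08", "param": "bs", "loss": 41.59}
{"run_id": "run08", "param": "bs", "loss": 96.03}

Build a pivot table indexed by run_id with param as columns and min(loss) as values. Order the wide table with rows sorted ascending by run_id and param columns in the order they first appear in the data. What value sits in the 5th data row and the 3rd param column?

With rows sorted ascending by run_id, row 5 is run_id=run10. param columns in first-appearance order: depth, bs, wd, width, lr; column 3 is wd.
Long rows with run_id=run10, param=wd: min(85.21, 30.1) = 30.1.

30.1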